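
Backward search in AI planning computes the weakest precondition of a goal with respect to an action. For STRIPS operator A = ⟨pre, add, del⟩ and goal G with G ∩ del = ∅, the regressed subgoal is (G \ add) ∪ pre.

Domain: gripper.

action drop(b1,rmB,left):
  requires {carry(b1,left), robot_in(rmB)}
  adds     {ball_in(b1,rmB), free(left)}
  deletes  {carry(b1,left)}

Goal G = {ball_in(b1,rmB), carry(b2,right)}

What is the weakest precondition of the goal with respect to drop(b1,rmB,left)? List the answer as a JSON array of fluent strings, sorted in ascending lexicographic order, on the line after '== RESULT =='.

Compute (G \ add) ∪ pre:
  G ∩ del = {}  (empty — regression defined)
  G \ add = {ball_in(b1,rmB), carry(b2,right)} \ {ball_in(b1,rmB), free(left)} = {carry(b2,right)}
  ∪ pre   = {carry(b2,right)} ∪ {carry(b1,left), robot_in(rmB)}
          = {carry(b1,left), carry(b2,right), robot_in(rmB)}

== RESULT ==
["carry(b1,left)", "carry(b2,right)", "robot_in(rmB)"]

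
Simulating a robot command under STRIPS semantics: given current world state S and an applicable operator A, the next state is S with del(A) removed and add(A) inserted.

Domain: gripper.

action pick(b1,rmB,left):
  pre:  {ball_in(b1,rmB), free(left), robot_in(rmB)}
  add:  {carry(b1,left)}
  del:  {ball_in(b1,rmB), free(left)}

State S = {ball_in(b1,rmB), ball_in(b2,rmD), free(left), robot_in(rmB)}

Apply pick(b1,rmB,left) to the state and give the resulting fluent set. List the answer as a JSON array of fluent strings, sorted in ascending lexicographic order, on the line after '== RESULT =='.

Progress:
  pre ⊆ S: {ball_in(b1,rmB), free(left), robot_in(rmB)} ⊆ S  — applicable
  S \ del = {ball_in(b2,rmD), robot_in(rmB)}
  ∪ add   = {ball_in(b2,rmD), carry(b1,left), robot_in(rmB)}

== RESULT ==
["ball_in(b2,rmD)", "carry(b1,left)", "robot_in(rmB)"]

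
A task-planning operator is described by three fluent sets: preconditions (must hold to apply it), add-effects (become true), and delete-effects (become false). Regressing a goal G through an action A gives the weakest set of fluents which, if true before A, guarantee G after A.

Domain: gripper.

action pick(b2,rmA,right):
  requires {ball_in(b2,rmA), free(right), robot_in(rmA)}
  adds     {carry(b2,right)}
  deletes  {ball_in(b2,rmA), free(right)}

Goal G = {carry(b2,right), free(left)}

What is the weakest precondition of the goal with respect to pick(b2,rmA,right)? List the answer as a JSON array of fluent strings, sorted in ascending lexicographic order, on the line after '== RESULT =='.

Regress:
  G ∩ del = {}  (empty — regression defined)
  G \ add = {carry(b2,right), free(left)} \ {carry(b2,right)} = {free(left)}
  ∪ pre   = {free(left)} ∪ {ball_in(b2,rmA), free(right), robot_in(rmA)}
          = {ball_in(b2,rmA), free(left), free(right), robot_in(rmA)}

== RESULT ==
["ball_in(b2,rmA)", "free(left)", "free(right)", "robot_in(rmA)"]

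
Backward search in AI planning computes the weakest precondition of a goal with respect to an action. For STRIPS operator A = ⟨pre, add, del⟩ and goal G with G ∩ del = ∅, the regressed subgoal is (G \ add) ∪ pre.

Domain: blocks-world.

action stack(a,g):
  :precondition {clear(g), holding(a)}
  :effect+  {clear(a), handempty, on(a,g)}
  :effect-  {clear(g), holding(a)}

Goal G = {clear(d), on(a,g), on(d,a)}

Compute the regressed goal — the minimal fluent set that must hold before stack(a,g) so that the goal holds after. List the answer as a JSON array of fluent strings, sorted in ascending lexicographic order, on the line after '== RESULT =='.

Regress:
  G ∩ del = {}  (empty — regression defined)
  G \ add = {clear(d), on(a,g), on(d,a)} \ {clear(a), handempty, on(a,g)} = {clear(d), on(d,a)}
  ∪ pre   = {clear(d), on(d,a)} ∪ {clear(g), holding(a)}
          = {clear(d), clear(g), holding(a), on(d,a)}

== RESULT ==
["clear(d)", "clear(g)", "holding(a)", "on(d,a)"]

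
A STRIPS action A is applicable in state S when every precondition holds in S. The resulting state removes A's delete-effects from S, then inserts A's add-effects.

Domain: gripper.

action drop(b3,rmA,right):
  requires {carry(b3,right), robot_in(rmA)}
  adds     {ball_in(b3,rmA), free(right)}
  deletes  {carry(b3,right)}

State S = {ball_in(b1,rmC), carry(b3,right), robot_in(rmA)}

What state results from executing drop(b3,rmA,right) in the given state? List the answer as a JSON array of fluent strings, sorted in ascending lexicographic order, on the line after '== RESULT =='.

Progress:
  pre ⊆ S: {carry(b3,right), robot_in(rmA)} ⊆ S  — applicable
  S \ del = {ball_in(b1,rmC), robot_in(rmA)}
  ∪ add   = {ball_in(b1,rmC), ball_in(b3,rmA), free(right), robot_in(rmA)}

== RESULT ==
["ball_in(b1,rmC)", "ball_in(b3,rmA)", "free(right)", "robot_in(rmA)"]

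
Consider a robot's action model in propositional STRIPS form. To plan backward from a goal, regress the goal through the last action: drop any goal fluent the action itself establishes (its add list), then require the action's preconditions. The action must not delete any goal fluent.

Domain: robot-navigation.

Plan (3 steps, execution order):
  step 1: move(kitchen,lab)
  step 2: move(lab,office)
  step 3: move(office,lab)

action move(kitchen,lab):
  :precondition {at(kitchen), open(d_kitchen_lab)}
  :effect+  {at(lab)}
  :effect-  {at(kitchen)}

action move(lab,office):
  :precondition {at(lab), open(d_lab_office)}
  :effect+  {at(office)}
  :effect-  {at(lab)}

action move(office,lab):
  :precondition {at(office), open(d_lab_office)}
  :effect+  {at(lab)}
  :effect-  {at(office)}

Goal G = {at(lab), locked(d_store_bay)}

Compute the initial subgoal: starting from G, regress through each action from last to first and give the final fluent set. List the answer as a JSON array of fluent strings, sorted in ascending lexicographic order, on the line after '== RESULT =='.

Regress step by step:
  through step 3 (move(office,lab)): drop {at(lab)}, keep {locked(d_store_bay)}, require {at(office), open(d_lab_office)}
    → {at(office), locked(d_store_bay), open(d_lab_office)}
  through step 2 (move(lab,office)): drop {at(office)}, keep {locked(d_store_bay), open(d_lab_office)}, require {at(lab), open(d_lab_office)}
    → {at(lab), locked(d_store_bay), open(d_lab_office)}
  through step 1 (move(kitchen,lab)): drop {at(lab)}, keep {locked(d_store_bay), open(d_lab_office)}, require {at(kitchen), open(d_kitchen_lab)}
    → {at(kitchen), locked(d_store_bay), open(d_kitchen_lab), open(d_lab_office)}

== RESULT ==
["at(kitchen)", "locked(d_store_bay)", "open(d_kitchen_lab)", "open(d_lab_office)"]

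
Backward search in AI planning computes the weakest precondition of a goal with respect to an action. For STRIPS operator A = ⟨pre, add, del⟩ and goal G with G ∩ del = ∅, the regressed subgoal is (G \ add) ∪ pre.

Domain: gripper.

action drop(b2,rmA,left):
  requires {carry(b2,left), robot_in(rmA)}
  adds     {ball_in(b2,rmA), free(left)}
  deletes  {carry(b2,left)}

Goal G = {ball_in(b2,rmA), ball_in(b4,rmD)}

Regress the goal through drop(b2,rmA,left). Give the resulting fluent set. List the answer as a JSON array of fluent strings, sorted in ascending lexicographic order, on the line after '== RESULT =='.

Compute (G \ add) ∪ pre:
  G ∩ del = {}  (empty — regression defined)
  G \ add = {ball_in(b2,rmA), ball_in(b4,rmD)} \ {ball_in(b2,rmA), free(left)} = {ball_in(b4,rmD)}
  ∪ pre   = {ball_in(b4,rmD)} ∪ {carry(b2,left), robot_in(rmA)}
          = {ball_in(b4,rmD), carry(b2,left), robot_in(rmA)}

== RESULT ==
["ball_in(b4,rmD)", "carry(b2,left)", "robot_in(rmA)"]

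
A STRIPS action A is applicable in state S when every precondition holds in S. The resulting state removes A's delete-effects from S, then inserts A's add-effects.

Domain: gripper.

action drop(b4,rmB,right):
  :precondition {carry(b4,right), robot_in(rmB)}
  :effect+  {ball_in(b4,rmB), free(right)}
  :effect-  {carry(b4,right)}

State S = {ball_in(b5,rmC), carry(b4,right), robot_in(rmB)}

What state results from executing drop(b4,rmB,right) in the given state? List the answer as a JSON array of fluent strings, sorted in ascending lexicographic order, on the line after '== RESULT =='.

Progress:
  pre ⊆ S: {carry(b4,right), robot_in(rmB)} ⊆ S  — applicable
  S \ del = {ball_in(b5,rmC), robot_in(rmB)}
  ∪ add   = {ball_in(b4,rmB), ball_in(b5,rmC), free(right), robot_in(rmB)}

== RESULT ==
["ball_in(b4,rmB)", "ball_in(b5,rmC)", "free(right)", "robot_in(rmB)"]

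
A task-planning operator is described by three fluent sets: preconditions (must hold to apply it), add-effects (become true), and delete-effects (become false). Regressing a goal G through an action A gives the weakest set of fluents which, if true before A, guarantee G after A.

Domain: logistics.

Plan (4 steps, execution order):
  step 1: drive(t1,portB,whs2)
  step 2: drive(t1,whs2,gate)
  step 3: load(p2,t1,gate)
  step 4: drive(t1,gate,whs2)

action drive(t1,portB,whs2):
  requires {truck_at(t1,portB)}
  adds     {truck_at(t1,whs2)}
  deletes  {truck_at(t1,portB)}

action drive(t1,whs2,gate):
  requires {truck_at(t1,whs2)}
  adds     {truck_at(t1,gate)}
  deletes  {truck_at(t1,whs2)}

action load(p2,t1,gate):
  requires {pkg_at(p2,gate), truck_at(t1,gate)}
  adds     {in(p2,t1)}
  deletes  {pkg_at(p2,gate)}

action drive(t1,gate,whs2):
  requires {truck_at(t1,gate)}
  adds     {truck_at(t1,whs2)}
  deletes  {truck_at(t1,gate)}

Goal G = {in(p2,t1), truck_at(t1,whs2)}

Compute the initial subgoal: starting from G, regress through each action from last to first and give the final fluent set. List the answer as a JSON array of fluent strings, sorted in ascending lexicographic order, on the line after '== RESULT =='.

Regress step by step:
  through step 4 (drive(t1,gate,whs2)): drop {truck_at(t1,whs2)}, keep {in(p2,t1)}, require {truck_at(t1,gate)}
    → {in(p2,t1), truck_at(t1,gate)}
  through step 3 (load(p2,t1,gate)): drop {in(p2,t1)}, keep {truck_at(t1,gate)}, require {pkg_at(p2,gate), truck_at(t1,gate)}
    → {pkg_at(p2,gate), truck_at(t1,gate)}
  through step 2 (drive(t1,whs2,gate)): drop {truck_at(t1,gate)}, keep {pkg_at(p2,gate)}, require {truck_at(t1,whs2)}
    → {pkg_at(p2,gate), truck_at(t1,whs2)}
  through step 1 (drive(t1,portB,whs2)): drop {truck_at(t1,whs2)}, keep {pkg_at(p2,gate)}, require {truck_at(t1,portB)}
    → {pkg_at(p2,gate), truck_at(t1,portB)}

== RESULT ==
["pkg_at(p2,gate)", "truck_at(t1,portB)"]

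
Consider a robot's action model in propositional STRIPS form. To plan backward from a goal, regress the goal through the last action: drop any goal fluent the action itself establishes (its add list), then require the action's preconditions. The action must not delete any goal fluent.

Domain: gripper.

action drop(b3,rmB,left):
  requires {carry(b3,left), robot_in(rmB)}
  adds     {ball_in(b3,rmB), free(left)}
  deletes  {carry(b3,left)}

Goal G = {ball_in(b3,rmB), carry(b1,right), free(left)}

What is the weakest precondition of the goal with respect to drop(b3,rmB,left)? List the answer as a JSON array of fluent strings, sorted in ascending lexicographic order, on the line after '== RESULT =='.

Compute (G \ add) ∪ pre:
  G ∩ del = {}  (empty — regression defined)
  G \ add = {ball_in(b3,rmB), carry(b1,right), free(left)} \ {ball_in(b3,rmB), free(left)} = {carry(b1,right)}
  ∪ pre   = {carry(b1,right)} ∪ {carry(b3,left), robot_in(rmB)}
          = {carry(b1,right), carry(b3,left), robot_in(rmB)}

== RESULT ==
["carry(b1,right)", "carry(b3,left)", "robot_in(rmB)"]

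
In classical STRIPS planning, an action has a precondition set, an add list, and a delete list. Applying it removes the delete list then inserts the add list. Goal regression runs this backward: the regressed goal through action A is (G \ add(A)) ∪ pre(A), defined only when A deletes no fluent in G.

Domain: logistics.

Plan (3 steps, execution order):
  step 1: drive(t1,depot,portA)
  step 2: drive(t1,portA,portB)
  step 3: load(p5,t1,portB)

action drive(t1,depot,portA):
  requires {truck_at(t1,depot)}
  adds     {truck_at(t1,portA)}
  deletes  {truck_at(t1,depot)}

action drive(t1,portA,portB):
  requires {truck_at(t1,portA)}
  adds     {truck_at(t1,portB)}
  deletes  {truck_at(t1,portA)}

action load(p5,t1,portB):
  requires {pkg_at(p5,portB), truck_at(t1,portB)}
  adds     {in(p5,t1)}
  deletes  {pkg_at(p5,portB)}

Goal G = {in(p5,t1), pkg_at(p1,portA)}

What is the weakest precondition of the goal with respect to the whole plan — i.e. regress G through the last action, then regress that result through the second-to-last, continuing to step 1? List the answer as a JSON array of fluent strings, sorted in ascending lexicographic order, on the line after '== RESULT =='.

Work backward from the goal:
  through step 3 (load(p5,t1,portB)): drop {in(p5,t1)}, keep {pkg_at(p1,portA)}, require {pkg_at(p5,portB), truck_at(t1,portB)}
    → {pkg_at(p1,portA), pkg_at(p5,portB), truck_at(t1,portB)}
  through step 2 (drive(t1,portA,portB)): drop {truck_at(t1,portB)}, keep {pkg_at(p1,portA), pkg_at(p5,portB)}, require {truck_at(t1,portA)}
    → {pkg_at(p1,portA), pkg_at(p5,portB), truck_at(t1,portA)}
  through step 1 (drive(t1,depot,portA)): drop {truck_at(t1,portA)}, keep {pkg_at(p1,portA), pkg_at(p5,portB)}, require {truck_at(t1,depot)}
    → {pkg_at(p1,portA), pkg_at(p5,portB), truck_at(t1,depot)}

== RESULT ==
["pkg_at(p1,portA)", "pkg_at(p5,portB)", "truck_at(t1,depot)"]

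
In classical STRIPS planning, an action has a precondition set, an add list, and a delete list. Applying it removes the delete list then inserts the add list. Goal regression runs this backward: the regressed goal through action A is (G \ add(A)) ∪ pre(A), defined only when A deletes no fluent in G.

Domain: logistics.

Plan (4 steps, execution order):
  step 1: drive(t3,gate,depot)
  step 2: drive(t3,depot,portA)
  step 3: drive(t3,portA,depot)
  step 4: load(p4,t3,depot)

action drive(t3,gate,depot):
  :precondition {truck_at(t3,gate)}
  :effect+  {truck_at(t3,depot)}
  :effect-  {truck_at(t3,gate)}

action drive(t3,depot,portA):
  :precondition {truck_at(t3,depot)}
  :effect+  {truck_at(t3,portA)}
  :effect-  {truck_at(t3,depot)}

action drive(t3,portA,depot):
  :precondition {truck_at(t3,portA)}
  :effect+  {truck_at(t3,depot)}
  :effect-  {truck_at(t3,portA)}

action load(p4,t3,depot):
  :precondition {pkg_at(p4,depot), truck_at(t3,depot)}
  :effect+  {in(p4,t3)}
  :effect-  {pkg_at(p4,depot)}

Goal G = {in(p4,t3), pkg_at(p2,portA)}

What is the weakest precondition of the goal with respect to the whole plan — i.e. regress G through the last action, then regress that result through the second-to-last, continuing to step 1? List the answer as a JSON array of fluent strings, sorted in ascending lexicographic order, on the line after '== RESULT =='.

Work backward from the goal:
  through step 4 (load(p4,t3,depot)): drop {in(p4,t3)}, keep {pkg_at(p2,portA)}, require {pkg_at(p4,depot), truck_at(t3,depot)}
    → {pkg_at(p2,portA), pkg_at(p4,depot), truck_at(t3,depot)}
  through step 3 (drive(t3,portA,depot)): drop {truck_at(t3,depot)}, keep {pkg_at(p2,portA), pkg_at(p4,depot)}, require {truck_at(t3,portA)}
    → {pkg_at(p2,portA), pkg_at(p4,depot), truck_at(t3,portA)}
  through step 2 (drive(t3,depot,portA)): drop {truck_at(t3,portA)}, keep {pkg_at(p2,portA), pkg_at(p4,depot)}, require {truck_at(t3,depot)}
    → {pkg_at(p2,portA), pkg_at(p4,depot), truck_at(t3,depot)}
  through step 1 (drive(t3,gate,depot)): drop {truck_at(t3,depot)}, keep {pkg_at(p2,portA), pkg_at(p4,depot)}, require {truck_at(t3,gate)}
    → {pkg_at(p2,portA), pkg_at(p4,depot), truck_at(t3,gate)}

== RESULT ==
["pkg_at(p2,portA)", "pkg_at(p4,depot)", "truck_at(t3,gate)"]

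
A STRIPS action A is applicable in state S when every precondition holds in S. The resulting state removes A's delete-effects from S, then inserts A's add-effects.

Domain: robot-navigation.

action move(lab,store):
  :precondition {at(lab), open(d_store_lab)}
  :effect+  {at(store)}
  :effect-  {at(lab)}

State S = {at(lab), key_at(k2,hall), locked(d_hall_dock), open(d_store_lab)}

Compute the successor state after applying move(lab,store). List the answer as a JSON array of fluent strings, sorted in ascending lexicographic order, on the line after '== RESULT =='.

Progress:
  pre ⊆ S: {at(lab), open(d_store_lab)} ⊆ S  — applicable
  S \ del = {key_at(k2,hall), locked(d_hall_dock), open(d_store_lab)}
  ∪ add   = {at(store), key_at(k2,hall), locked(d_hall_dock), open(d_store_lab)}

== RESULT ==
["at(store)", "key_at(k2,hall)", "locked(d_hall_dock)", "open(d_store_lab)"]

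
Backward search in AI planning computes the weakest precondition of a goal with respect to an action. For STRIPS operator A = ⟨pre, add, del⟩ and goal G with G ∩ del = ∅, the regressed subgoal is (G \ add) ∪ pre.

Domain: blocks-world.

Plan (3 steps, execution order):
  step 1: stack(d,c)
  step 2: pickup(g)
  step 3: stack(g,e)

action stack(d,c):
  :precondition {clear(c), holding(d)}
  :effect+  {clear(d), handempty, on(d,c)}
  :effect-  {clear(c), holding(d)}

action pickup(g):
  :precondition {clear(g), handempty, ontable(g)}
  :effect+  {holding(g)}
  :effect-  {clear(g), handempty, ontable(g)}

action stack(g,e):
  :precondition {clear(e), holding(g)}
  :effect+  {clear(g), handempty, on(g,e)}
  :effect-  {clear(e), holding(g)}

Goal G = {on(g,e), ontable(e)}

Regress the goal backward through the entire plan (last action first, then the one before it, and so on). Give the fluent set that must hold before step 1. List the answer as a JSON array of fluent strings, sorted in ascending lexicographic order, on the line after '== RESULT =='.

Work backward from the goal:
  through step 3 (stack(g,e)): drop {on(g,e)}, keep {ontable(e)}, require {clear(e), holding(g)}
    → {clear(e), holding(g), ontable(e)}
  through step 2 (pickup(g)): drop {holding(g)}, keep {clear(e), ontable(e)}, require {clear(g), handempty, ontable(g)}
    → {clear(e), clear(g), handempty, ontable(e), ontable(g)}
  through step 1 (stack(d,c)): drop {handempty}, keep {clear(e), clear(g), ontable(e), ontable(g)}, require {clear(c), holding(d)}
    → {clear(c), clear(e), clear(g), holding(d), ontable(e), ontable(g)}

== RESULT ==
["clear(c)", "clear(e)", "clear(g)", "holding(d)", "ontable(e)", "ontable(g)"]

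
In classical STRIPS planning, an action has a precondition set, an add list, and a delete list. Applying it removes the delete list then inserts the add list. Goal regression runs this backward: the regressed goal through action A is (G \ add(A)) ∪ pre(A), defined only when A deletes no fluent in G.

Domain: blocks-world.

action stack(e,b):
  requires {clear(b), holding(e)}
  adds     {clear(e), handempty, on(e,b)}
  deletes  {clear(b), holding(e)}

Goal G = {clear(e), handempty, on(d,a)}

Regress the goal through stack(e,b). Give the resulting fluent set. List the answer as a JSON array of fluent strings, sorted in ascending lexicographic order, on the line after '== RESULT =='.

Regress:
  G ∩ del = {}  (empty — regression defined)
  G \ add = {clear(e), handempty, on(d,a)} \ {clear(e), handempty, on(e,b)} = {on(d,a)}
  ∪ pre   = {on(d,a)} ∪ {clear(b), holding(e)}
          = {clear(b), holding(e), on(d,a)}

== RESULT ==
["clear(b)", "holding(e)", "on(d,a)"]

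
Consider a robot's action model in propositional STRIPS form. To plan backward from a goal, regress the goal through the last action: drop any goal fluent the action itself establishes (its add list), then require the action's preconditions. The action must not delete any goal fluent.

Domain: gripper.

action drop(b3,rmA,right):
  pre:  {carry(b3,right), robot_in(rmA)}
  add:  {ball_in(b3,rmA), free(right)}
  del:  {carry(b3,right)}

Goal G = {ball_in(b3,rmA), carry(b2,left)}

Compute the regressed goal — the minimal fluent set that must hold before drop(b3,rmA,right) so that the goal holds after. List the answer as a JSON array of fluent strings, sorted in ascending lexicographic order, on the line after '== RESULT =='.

Regress:
  G ∩ del = {}  (empty — regression defined)
  G \ add = {ball_in(b3,rmA), carry(b2,left)} \ {ball_in(b3,rmA), free(right)} = {carry(b2,left)}
  ∪ pre   = {carry(b2,left)} ∪ {carry(b3,right), robot_in(rmA)}
          = {carry(b2,left), carry(b3,right), robot_in(rmA)}

== RESULT ==
["carry(b2,left)", "carry(b3,right)", "robot_in(rmA)"]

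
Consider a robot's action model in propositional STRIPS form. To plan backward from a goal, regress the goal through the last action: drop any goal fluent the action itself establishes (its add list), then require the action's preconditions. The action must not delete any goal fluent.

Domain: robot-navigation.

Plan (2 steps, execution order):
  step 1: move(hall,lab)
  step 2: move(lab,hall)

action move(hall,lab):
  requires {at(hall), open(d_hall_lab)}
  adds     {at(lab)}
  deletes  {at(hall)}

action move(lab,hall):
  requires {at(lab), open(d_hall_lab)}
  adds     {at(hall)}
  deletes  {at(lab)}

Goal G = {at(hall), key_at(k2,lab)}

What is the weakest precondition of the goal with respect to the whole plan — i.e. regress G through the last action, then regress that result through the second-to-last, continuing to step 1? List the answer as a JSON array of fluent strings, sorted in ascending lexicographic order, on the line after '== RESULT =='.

Regress step by step:
  through step 2 (move(lab,hall)): drop {at(hall)}, keep {key_at(k2,lab)}, require {at(lab), open(d_hall_lab)}
    → {at(lab), key_at(k2,lab), open(d_hall_lab)}
  through step 1 (move(hall,lab)): drop {at(lab)}, keep {key_at(k2,lab), open(d_hall_lab)}, require {at(hall), open(d_hall_lab)}
    → {at(hall), key_at(k2,lab), open(d_hall_lab)}

== RESULT ==
["at(hall)", "key_at(k2,lab)", "open(d_hall_lab)"]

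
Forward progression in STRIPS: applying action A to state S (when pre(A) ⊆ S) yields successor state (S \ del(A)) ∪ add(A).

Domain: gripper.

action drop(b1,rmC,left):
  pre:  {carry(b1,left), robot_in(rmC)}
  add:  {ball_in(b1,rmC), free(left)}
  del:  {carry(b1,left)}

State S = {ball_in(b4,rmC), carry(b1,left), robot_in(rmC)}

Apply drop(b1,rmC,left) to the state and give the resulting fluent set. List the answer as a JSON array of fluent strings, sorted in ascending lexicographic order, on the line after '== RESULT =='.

Progress:
  pre ⊆ S: {carry(b1,left), robot_in(rmC)} ⊆ S  — applicable
  S \ del = {ball_in(b4,rmC), robot_in(rmC)}
  ∪ add   = {ball_in(b1,rmC), ball_in(b4,rmC), free(left), robot_in(rmC)}

== RESULT ==
["ball_in(b1,rmC)", "ball_in(b4,rmC)", "free(left)", "robot_in(rmC)"]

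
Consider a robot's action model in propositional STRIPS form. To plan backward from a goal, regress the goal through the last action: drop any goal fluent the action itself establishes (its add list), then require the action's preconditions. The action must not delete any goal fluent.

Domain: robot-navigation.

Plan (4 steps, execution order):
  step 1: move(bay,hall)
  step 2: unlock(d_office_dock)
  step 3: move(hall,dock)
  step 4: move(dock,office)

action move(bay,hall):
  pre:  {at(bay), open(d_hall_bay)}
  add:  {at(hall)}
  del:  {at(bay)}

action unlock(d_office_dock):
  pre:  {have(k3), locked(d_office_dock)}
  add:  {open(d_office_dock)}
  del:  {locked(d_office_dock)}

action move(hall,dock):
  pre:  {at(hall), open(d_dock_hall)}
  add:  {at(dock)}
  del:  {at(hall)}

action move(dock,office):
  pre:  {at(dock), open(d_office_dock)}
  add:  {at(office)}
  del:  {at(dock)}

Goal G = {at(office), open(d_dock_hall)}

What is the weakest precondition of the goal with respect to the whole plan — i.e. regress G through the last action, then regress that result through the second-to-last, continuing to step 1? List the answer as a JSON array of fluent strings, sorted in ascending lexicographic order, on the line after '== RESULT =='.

Regress step by step:
  through step 4 (move(dock,office)): drop {at(office)}, keep {open(d_dock_hall)}, require {at(dock), open(d_office_dock)}
    → {at(dock), open(d_dock_hall), open(d_office_dock)}
  through step 3 (move(hall,dock)): drop {at(dock)}, keep {open(d_dock_hall), open(d_office_dock)}, require {at(hall), open(d_dock_hall)}
    → {at(hall), open(d_dock_hall), open(d_office_dock)}
  through step 2 (unlock(d_office_dock)): drop {open(d_office_dock)}, keep {at(hall), open(d_dock_hall)}, require {have(k3), locked(d_office_dock)}
    → {at(hall), have(k3), locked(d_office_dock), open(d_dock_hall)}
  through step 1 (move(bay,hall)): drop {at(hall)}, keep {have(k3), locked(d_office_dock), open(d_dock_hall)}, require {at(bay), open(d_hall_bay)}
    → {at(bay), have(k3), locked(d_office_dock), open(d_dock_hall), open(d_hall_bay)}

== RESULT ==
["at(bay)", "have(k3)", "locked(d_office_dock)", "open(d_dock_hall)", "open(d_hall_bay)"]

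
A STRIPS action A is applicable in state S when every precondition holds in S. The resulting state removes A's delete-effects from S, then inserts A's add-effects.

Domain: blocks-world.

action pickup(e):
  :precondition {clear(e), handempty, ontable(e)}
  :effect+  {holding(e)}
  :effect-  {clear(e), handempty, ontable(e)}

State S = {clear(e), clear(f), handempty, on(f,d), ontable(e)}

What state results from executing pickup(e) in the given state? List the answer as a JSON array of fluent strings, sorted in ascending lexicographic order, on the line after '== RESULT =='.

Compute (S \ del) ∪ add:
  pre ⊆ S: {clear(e), handempty, ontable(e)} ⊆ S  — applicable
  S \ del = {clear(f), on(f,d)}
  ∪ add   = {clear(f), holding(e), on(f,d)}

== RESULT ==
["clear(f)", "holding(e)", "on(f,d)"]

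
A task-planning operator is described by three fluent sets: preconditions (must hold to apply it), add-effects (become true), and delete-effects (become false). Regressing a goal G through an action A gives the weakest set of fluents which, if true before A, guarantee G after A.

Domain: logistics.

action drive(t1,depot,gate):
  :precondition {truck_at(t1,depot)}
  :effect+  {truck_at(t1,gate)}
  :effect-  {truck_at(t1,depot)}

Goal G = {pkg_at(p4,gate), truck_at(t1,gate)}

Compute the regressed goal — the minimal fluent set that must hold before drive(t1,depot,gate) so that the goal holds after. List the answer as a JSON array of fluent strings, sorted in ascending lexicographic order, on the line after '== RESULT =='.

Regress:
  G ∩ del = {}  (empty — regression defined)
  G \ add = {pkg_at(p4,gate), truck_at(t1,gate)} \ {truck_at(t1,gate)} = {pkg_at(p4,gate)}
  ∪ pre   = {pkg_at(p4,gate)} ∪ {truck_at(t1,depot)}
          = {pkg_at(p4,gate), truck_at(t1,depot)}

== RESULT ==
["pkg_at(p4,gate)", "truck_at(t1,depot)"]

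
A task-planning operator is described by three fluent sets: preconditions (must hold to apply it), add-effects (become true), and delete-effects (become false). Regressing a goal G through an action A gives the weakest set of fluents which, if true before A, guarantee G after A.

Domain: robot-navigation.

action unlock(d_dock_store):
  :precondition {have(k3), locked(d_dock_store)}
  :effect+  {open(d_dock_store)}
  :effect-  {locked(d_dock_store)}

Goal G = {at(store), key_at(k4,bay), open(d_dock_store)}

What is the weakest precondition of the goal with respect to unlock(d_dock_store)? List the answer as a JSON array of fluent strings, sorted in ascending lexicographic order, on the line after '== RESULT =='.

Regress:
  G ∩ del = {}  (empty — regression defined)
  G \ add = {at(store), key_at(k4,bay), open(d_dock_store)} \ {open(d_dock_store)} = {at(store), key_at(k4,bay)}
  ∪ pre   = {at(store), key_at(k4,bay)} ∪ {have(k3), locked(d_dock_store)}
          = {at(store), have(k3), key_at(k4,bay), locked(d_dock_store)}

== RESULT ==
["at(store)", "have(k3)", "key_at(k4,bay)", "locked(d_dock_store)"]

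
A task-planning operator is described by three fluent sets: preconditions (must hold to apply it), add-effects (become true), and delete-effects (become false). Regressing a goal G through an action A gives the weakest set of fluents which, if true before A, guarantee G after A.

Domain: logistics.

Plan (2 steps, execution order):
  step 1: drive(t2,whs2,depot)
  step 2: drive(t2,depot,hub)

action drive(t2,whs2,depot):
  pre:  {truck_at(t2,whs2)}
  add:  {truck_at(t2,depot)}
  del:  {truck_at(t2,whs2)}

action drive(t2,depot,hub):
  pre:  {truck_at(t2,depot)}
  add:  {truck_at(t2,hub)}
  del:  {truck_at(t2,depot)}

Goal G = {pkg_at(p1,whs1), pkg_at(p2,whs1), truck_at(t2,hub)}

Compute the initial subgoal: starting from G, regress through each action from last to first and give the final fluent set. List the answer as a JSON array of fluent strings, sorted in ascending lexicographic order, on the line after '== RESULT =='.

Work backward from the goal:
  through step 2 (drive(t2,depot,hub)): drop {truck_at(t2,hub)}, keep {pkg_at(p1,whs1), pkg_at(p2,whs1)}, require {truck_at(t2,depot)}
    → {pkg_at(p1,whs1), pkg_at(p2,whs1), truck_at(t2,depot)}
  through step 1 (drive(t2,whs2,depot)): drop {truck_at(t2,depot)}, keep {pkg_at(p1,whs1), pkg_at(p2,whs1)}, require {truck_at(t2,whs2)}
    → {pkg_at(p1,whs1), pkg_at(p2,whs1), truck_at(t2,whs2)}

== RESULT ==
["pkg_at(p1,whs1)", "pkg_at(p2,whs1)", "truck_at(t2,whs2)"]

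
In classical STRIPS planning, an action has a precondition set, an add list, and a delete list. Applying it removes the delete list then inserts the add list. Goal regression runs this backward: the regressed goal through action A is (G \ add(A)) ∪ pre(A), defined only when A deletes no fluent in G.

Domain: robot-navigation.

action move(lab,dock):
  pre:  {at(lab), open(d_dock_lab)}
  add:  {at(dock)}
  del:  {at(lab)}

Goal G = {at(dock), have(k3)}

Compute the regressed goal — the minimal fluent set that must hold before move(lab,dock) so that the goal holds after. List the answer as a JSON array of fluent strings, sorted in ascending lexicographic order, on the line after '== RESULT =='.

Compute (G \ add) ∪ pre:
  G ∩ del = {}  (empty — regression defined)
  G \ add = {at(dock), have(k3)} \ {at(dock)} = {have(k3)}
  ∪ pre   = {have(k3)} ∪ {at(lab), open(d_dock_lab)}
          = {at(lab), have(k3), open(d_dock_lab)}

== RESULT ==
["at(lab)", "have(k3)", "open(d_dock_lab)"]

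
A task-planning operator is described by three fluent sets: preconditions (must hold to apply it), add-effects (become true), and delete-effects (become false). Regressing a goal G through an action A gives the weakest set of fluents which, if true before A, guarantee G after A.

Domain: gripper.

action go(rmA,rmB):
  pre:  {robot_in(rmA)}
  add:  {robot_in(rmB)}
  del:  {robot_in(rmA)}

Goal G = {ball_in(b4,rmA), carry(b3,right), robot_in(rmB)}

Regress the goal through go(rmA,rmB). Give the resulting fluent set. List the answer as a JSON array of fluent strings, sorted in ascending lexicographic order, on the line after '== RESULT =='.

Compute (G \ add) ∪ pre:
  G ∩ del = {}  (empty — regression defined)
  G \ add = {ball_in(b4,rmA), carry(b3,right), robot_in(rmB)} \ {robot_in(rmB)} = {ball_in(b4,rmA), carry(b3,right)}
  ∪ pre   = {ball_in(b4,rmA), carry(b3,right)} ∪ {robot_in(rmA)}
          = {ball_in(b4,rmA), carry(b3,right), robot_in(rmA)}

== RESULT ==
["ball_in(b4,rmA)", "carry(b3,right)", "robot_in(rmA)"]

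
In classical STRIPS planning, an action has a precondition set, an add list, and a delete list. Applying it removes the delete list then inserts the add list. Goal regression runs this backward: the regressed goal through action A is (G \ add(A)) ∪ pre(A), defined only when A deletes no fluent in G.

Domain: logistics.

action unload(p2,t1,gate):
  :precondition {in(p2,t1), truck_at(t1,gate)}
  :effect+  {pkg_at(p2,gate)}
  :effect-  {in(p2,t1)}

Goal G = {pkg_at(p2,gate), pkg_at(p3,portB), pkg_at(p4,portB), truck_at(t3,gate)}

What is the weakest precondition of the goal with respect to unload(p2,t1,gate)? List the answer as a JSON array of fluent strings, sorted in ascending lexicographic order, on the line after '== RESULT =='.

Regress:
  G ∩ del = {}  (empty — regression defined)
  G \ add = {pkg_at(p2,gate), pkg_at(p3,portB), pkg_at(p4,portB), truck_at(t3,gate)} \ {pkg_at(p2,gate)} = {pkg_at(p3,portB), pkg_at(p4,portB), truck_at(t3,gate)}
  ∪ pre   = {pkg_at(p3,portB), pkg_at(p4,portB), truck_at(t3,gate)} ∪ {in(p2,t1), truck_at(t1,gate)}
          = {in(p2,t1), pkg_at(p3,portB), pkg_at(p4,portB), truck_at(t1,gate), truck_at(t3,gate)}

== RESULT ==
["in(p2,t1)", "pkg_at(p3,portB)", "pkg_at(p4,portB)", "truck_at(t1,gate)", "truck_at(t3,gate)"]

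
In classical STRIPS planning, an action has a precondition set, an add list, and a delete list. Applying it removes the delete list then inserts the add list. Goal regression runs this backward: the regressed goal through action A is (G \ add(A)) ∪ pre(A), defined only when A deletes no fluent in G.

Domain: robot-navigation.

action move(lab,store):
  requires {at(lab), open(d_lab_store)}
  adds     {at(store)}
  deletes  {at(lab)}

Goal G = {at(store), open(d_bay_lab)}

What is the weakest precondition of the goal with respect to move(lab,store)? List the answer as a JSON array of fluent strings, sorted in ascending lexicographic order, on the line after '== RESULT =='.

Compute (G \ add) ∪ pre:
  G ∩ del = {}  (empty — regression defined)
  G \ add = {at(store), open(d_bay_lab)} \ {at(store)} = {open(d_bay_lab)}
  ∪ pre   = {open(d_bay_lab)} ∪ {at(lab), open(d_lab_store)}
          = {at(lab), open(d_bay_lab), open(d_lab_store)}

== RESULT ==
["at(lab)", "open(d_bay_lab)", "open(d_lab_store)"]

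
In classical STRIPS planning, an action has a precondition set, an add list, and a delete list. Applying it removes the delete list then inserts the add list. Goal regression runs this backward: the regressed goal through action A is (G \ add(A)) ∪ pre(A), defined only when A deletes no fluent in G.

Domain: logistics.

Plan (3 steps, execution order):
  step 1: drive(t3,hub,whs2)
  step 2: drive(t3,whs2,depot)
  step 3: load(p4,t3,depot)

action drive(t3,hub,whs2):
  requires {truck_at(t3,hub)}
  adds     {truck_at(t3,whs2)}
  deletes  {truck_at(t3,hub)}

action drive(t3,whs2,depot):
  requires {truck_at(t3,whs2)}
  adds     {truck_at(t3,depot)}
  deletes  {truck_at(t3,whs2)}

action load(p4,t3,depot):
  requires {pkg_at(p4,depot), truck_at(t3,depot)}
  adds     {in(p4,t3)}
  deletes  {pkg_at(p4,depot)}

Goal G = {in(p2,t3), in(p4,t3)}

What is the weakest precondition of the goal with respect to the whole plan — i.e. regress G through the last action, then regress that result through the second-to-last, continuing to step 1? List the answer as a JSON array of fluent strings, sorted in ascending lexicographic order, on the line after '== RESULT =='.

Work backward from the goal:
  through step 3 (load(p4,t3,depot)): drop {in(p4,t3)}, keep {in(p2,t3)}, require {pkg_at(p4,depot), truck_at(t3,depot)}
    → {in(p2,t3), pkg_at(p4,depot), truck_at(t3,depot)}
  through step 2 (drive(t3,whs2,depot)): drop {truck_at(t3,depot)}, keep {in(p2,t3), pkg_at(p4,depot)}, require {truck_at(t3,whs2)}
    → {in(p2,t3), pkg_at(p4,depot), truck_at(t3,whs2)}
  through step 1 (drive(t3,hub,whs2)): drop {truck_at(t3,whs2)}, keep {in(p2,t3), pkg_at(p4,depot)}, require {truck_at(t3,hub)}
    → {in(p2,t3), pkg_at(p4,depot), truck_at(t3,hub)}

== RESULT ==
["in(p2,t3)", "pkg_at(p4,depot)", "truck_at(t3,hub)"]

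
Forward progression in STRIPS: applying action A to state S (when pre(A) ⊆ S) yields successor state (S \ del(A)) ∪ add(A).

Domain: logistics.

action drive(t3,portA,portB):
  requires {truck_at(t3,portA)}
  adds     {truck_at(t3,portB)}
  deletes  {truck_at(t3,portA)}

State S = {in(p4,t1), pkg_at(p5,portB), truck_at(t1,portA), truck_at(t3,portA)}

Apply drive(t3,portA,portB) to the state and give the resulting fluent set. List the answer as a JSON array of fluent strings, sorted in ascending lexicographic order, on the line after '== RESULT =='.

Compute (S \ del) ∪ add:
  pre ⊆ S: {truck_at(t3,portA)} ⊆ S  — applicable
  S \ del = {in(p4,t1), pkg_at(p5,portB), truck_at(t1,portA)}
  ∪ add   = {in(p4,t1), pkg_at(p5,portB), truck_at(t1,portA), truck_at(t3,portB)}

== RESULT ==
["in(p4,t1)", "pkg_at(p5,portB)", "truck_at(t1,portA)", "truck_at(t3,portB)"]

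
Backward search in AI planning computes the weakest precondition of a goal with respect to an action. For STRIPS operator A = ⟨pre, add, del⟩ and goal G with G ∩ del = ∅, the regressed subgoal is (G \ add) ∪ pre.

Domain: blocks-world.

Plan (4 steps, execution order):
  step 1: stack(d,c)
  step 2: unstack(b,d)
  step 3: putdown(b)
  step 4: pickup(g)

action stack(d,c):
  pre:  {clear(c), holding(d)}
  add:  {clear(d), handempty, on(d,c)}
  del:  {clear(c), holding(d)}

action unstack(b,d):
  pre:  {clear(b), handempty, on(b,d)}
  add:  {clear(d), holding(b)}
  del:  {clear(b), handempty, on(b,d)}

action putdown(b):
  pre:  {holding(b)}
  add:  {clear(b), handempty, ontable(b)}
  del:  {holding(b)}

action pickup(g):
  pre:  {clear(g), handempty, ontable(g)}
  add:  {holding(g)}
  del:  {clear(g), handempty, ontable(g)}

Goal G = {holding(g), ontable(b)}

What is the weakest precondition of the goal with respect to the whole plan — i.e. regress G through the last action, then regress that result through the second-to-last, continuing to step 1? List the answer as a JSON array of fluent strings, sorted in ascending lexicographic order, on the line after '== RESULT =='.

Regress step by step:
  through step 4 (pickup(g)): drop {holding(g)}, keep {ontable(b)}, require {clear(g), handempty, ontable(g)}
    → {clear(g), handempty, ontable(b), ontable(g)}
  through step 3 (putdown(b)): drop {handempty, ontable(b)}, keep {clear(g), ontable(g)}, require {holding(b)}
    → {clear(g), holding(b), ontable(g)}
  through step 2 (unstack(b,d)): drop {holding(b)}, keep {clear(g), ontable(g)}, require {clear(b), handempty, on(b,d)}
    → {clear(b), clear(g), handempty, on(b,d), ontable(g)}
  through step 1 (stack(d,c)): drop {handempty}, keep {clear(b), clear(g), on(b,d), ontable(g)}, require {clear(c), holding(d)}
    → {clear(b), clear(c), clear(g), holding(d), on(b,d), ontable(g)}

== RESULT ==
["clear(b)", "clear(c)", "clear(g)", "holding(d)", "on(b,d)", "ontable(g)"]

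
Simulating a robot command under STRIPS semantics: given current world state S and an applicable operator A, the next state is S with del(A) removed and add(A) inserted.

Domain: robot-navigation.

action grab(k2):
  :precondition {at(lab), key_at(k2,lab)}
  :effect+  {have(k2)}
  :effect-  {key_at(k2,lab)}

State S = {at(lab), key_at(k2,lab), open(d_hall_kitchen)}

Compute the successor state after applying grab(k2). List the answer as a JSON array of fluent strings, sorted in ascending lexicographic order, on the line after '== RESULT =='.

Progress:
  pre ⊆ S: {at(lab), key_at(k2,lab)} ⊆ S  — applicable
  S \ del = {at(lab), open(d_hall_kitchen)}
  ∪ add   = {at(lab), have(k2), open(d_hall_kitchen)}

== RESULT ==
["at(lab)", "have(k2)", "open(d_hall_kitchen)"]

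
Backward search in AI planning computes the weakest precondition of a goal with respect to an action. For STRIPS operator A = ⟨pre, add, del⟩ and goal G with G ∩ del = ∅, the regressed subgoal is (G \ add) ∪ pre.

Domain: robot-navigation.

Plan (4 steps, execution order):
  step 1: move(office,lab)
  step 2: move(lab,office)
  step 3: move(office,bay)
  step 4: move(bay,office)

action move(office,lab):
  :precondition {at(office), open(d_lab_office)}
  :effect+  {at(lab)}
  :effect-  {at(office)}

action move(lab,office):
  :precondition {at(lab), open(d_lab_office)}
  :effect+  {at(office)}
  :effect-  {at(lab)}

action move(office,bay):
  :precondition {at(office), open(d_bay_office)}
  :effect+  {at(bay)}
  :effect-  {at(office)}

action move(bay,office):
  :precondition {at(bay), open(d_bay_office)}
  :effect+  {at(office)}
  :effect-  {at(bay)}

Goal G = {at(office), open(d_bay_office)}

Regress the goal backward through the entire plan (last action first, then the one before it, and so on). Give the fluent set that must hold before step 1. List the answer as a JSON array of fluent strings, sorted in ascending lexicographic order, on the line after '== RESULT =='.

Regress step by step:
  through step 4 (move(bay,office)): drop {at(office)}, keep {open(d_bay_office)}, require {at(bay), open(d_bay_office)}
    → {at(bay), open(d_bay_office)}
  through step 3 (move(office,bay)): drop {at(bay)}, keep {open(d_bay_office)}, require {at(office), open(d_bay_office)}
    → {at(office), open(d_bay_office)}
  through step 2 (move(lab,office)): drop {at(office)}, keep {open(d_bay_office)}, require {at(lab), open(d_lab_office)}
    → {at(lab), open(d_bay_office), open(d_lab_office)}
  through step 1 (move(office,lab)): drop {at(lab)}, keep {open(d_bay_office), open(d_lab_office)}, require {at(office), open(d_lab_office)}
    → {at(office), open(d_bay_office), open(d_lab_office)}

== RESULT ==
["at(office)", "open(d_bay_office)", "open(d_lab_office)"]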